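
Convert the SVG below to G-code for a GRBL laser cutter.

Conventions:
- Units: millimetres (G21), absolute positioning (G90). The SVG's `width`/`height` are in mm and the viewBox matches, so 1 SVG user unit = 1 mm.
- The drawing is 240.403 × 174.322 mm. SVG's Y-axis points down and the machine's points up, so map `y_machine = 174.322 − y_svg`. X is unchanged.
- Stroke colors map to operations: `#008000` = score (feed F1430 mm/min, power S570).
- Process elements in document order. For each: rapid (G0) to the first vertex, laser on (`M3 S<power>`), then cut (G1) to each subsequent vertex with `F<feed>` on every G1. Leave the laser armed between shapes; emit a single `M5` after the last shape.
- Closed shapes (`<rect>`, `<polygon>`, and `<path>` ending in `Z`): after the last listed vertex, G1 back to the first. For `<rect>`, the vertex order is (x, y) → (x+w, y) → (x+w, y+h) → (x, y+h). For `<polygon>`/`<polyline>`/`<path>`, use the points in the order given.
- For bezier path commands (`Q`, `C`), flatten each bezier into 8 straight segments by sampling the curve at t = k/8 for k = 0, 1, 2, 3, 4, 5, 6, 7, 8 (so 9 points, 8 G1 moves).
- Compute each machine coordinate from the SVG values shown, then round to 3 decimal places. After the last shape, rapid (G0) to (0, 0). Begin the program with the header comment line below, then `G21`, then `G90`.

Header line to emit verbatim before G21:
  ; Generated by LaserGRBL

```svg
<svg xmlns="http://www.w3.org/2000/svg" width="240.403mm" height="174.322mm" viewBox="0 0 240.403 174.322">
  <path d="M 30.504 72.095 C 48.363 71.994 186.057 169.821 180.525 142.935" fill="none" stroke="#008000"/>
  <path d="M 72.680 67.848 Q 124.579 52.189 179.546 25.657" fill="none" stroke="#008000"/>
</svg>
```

Since the viewBox matches the mm dimensions, user units are millimetres directly. The only transform is the Y-flip y_m = 174.322 − y_svg.

Shape 1 is a cubic bezier drawn with `<path>`. Its stroke #008000 means score at S570, F1430. After flipping Y the toolpath is (30.504,102.227) → (42.305,98.109) → (62.257,87.420) → (87.278,72.768) → (114.286,56.763) → (140.197,42.013) → (161.929,31.127) → (176.400,26.716) → (180.525,31.387).

Shape 2 is a quadratic bezier drawn with `<path>`. Its stroke #008000 means score at S570, F1430. After flipping Y the toolpath is (72.680,106.474) → (85.703,110.559) → (98.821,114.983) → (112.036,119.747) → (125.346,124.851) → (138.752,130.295) → (152.254,136.079) → (165.852,142.202) → (179.546,148.665).

; Generated by LaserGRBL
G21
G90
G0 X30.504 Y102.227
M3 S570
G1 X42.305 Y98.109 F1430
G1 X62.257 Y87.420 F1430
G1 X87.278 Y72.768 F1430
G1 X114.286 Y56.763 F1430
G1 X140.197 Y42.013 F1430
G1 X161.929 Y31.127 F1430
G1 X176.400 Y26.716 F1430
G1 X180.525 Y31.387 F1430
G0 X72.680 Y106.474
M3 S570
G1 X85.703 Y110.559 F1430
G1 X98.821 Y114.983 F1430
G1 X112.036 Y119.747 F1430
G1 X125.346 Y124.851 F1430
G1 X138.752 Y130.295 F1430
G1 X152.254 Y136.079 F1430
G1 X165.852 Y142.202 F1430
G1 X179.546 Y148.665 F1430
M5
G0 X0.000 Y0.000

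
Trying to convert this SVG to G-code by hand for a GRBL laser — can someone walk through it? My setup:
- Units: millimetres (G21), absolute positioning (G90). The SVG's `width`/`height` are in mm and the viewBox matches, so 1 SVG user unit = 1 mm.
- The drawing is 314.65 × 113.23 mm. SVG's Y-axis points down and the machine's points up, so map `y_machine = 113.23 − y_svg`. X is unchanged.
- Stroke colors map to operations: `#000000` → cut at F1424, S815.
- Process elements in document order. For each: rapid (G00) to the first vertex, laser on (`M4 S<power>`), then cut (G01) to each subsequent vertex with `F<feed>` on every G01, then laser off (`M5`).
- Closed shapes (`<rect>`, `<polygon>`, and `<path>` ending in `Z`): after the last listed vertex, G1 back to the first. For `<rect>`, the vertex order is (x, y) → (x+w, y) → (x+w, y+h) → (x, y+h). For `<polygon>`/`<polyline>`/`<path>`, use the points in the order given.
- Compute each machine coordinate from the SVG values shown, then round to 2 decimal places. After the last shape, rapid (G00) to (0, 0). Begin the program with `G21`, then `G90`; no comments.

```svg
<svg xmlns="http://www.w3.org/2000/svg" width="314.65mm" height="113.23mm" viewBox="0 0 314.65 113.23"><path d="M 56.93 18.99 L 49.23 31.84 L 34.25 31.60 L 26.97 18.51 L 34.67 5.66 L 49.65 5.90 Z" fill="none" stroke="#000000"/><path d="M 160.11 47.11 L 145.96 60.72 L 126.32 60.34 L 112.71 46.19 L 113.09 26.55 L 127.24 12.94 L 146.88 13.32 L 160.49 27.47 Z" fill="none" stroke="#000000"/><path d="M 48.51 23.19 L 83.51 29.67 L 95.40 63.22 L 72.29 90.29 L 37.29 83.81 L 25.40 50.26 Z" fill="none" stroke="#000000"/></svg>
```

viewBox `0 0 314.65 113.23` with mm width/height → 1 unit = 1 mm. Flip: y_m = 113.23 − y_svg.

**Shape 1** — `<path>` regular polygon, stroke `#000000` → cut (S815, F1424). Machine vertices: (56.93,94.24) → (49.23,81.39) → (34.25,81.63) → (26.97,94.72) → (34.67,107.57) → (49.65,107.33) → (56.93,94.24). Closed: final G1 returns to the first vertex.

**Shape 2** — `<path>` regular polygon, stroke `#000000` → cut (S815, F1424). Machine vertices: (160.11,66.12) → (145.96,52.51) → (126.32,52.89) → (112.71,67.04) → (113.09,86.68) → (127.24,100.29) → (146.88,99.91) → (160.49,85.76) → (160.11,66.12). Closed: final G1 returns to the first vertex.

**Shape 3** — `<path>` regular polygon, stroke `#000000` → cut (S815, F1424). Machine vertices: (48.51,90.04) → (83.51,83.56) → (95.40,50.01) → (72.29,22.94) → (37.29,29.42) → (25.40,62.97) → (48.51,90.04). Closed: final G1 returns to the first vertex.

G21
G90
G00 X56.93 Y94.24
M4 S815
G01 X49.23 Y81.39 F1424
G01 X34.25 Y81.63 F1424
G01 X26.97 Y94.72 F1424
G01 X34.67 Y107.57 F1424
G01 X49.65 Y107.33 F1424
G01 X56.93 Y94.24 F1424
M5
G00 X160.11 Y66.12
M4 S815
G01 X145.96 Y52.51 F1424
G01 X126.32 Y52.89 F1424
G01 X112.71 Y67.04 F1424
G01 X113.09 Y86.68 F1424
G01 X127.24 Y100.29 F1424
G01 X146.88 Y99.91 F1424
G01 X160.49 Y85.76 F1424
G01 X160.11 Y66.12 F1424
M5
G00 X48.51 Y90.04
M4 S815
G01 X83.51 Y83.56 F1424
G01 X95.40 Y50.01 F1424
G01 X72.29 Y22.94 F1424
G01 X37.29 Y29.42 F1424
G01 X25.40 Y62.97 F1424
G01 X48.51 Y90.04 F1424
M5
G00 X0.00 Y0.00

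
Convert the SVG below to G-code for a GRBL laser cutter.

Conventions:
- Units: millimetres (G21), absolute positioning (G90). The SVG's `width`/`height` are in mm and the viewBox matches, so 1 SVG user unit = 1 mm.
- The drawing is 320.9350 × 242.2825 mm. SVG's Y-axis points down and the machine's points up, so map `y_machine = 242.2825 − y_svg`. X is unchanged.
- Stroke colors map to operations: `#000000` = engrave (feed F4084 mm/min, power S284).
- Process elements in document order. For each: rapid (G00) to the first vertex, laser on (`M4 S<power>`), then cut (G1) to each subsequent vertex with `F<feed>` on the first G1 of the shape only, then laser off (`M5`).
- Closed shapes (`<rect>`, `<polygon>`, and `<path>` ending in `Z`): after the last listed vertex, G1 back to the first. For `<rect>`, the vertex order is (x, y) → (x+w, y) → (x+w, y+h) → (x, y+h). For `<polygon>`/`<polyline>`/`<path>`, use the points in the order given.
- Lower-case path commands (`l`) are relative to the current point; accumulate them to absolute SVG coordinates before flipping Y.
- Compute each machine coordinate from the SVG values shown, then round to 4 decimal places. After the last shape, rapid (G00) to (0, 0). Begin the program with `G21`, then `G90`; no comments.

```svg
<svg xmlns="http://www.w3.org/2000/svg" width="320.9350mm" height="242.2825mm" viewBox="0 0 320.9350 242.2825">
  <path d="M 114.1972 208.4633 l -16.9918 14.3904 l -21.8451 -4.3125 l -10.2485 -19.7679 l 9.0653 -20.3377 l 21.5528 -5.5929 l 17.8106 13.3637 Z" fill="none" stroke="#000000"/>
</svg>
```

viewBox `0 0 320.9350 242.2825` with mm width/height → 1 unit = 1 mm. Flip: y_m = 242.2825 − y_svg.

**Shape 1** — `<path>` regular polygon, stroke `#000000` → engrave (S284, F4084). Machine vertices: (114.1972,33.8192) → (97.2054,19.4288) → (75.3603,23.7413) → (65.1118,43.5092) → (74.1771,63.8469) → (95.7299,69.4398) → (113.5405,56.0761) → (114.1972,33.8192). Closed: final G1 returns to the first vertex.

G21
G90
G00 X114.1972 Y33.8192
M4 S284
G1 X97.2054 Y19.4288 F4084
G1 X75.3603 Y23.7413
G1 X65.1118 Y43.5092
G1 X74.1771 Y63.8469
G1 X95.7299 Y69.4398
G1 X113.5405 Y56.0761
G1 X114.1972 Y33.8192
M5
G00 X0.0000 Y0.0000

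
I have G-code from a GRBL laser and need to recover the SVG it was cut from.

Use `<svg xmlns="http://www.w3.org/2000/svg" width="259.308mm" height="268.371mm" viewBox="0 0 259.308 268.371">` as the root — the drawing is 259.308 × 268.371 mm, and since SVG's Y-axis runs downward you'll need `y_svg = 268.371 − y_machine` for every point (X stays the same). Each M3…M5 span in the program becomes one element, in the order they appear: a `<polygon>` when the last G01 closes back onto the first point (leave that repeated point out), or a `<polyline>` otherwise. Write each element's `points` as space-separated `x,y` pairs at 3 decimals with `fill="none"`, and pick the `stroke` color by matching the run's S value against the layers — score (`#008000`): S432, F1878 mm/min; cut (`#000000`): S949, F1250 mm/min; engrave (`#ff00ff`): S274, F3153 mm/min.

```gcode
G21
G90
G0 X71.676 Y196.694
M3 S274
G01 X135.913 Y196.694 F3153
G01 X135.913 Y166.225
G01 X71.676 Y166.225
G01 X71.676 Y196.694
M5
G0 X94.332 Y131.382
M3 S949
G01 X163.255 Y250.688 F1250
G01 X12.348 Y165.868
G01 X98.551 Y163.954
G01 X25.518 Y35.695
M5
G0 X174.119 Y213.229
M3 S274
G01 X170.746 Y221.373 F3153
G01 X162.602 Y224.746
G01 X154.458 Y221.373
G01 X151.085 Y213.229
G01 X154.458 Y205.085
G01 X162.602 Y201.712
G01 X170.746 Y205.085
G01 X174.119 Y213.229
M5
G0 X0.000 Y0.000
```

y_svg = 268.371 − y_m.

[1] S274→`#ff00ff` (engrave); closed run; points: 71.676,71.677 135.913,71.677 135.913,102.146 71.676,102.146

[2] S949→`#000000` (cut); open run; points: 94.332,136.989 163.255,17.683 12.348,102.503 98.551,104.417 25.518,232.676

[3] S274→`#ff00ff` (engrave); closed run; points: 174.119,55.142 170.746,46.998 162.602,43.625 154.458,46.998 151.085,55.142 154.458,63.286 162.602,66.659 170.746,63.286

<svg xmlns="http://www.w3.org/2000/svg" width="259.308mm" height="268.371mm" viewBox="0 0 259.308 268.371">
  <polygon points="71.676,71.677 135.913,71.677 135.913,102.146 71.676,102.146" fill="none" stroke="#ff00ff"/>
  <polyline points="94.332,136.989 163.255,17.683 12.348,102.503 98.551,104.417 25.518,232.676" fill="none" stroke="#000000"/>
  <polygon points="174.119,55.142 170.746,46.998 162.602,43.625 154.458,46.998 151.085,55.142 154.458,63.286 162.602,66.659 170.746,63.286" fill="none" stroke="#ff00ff"/>
</svg>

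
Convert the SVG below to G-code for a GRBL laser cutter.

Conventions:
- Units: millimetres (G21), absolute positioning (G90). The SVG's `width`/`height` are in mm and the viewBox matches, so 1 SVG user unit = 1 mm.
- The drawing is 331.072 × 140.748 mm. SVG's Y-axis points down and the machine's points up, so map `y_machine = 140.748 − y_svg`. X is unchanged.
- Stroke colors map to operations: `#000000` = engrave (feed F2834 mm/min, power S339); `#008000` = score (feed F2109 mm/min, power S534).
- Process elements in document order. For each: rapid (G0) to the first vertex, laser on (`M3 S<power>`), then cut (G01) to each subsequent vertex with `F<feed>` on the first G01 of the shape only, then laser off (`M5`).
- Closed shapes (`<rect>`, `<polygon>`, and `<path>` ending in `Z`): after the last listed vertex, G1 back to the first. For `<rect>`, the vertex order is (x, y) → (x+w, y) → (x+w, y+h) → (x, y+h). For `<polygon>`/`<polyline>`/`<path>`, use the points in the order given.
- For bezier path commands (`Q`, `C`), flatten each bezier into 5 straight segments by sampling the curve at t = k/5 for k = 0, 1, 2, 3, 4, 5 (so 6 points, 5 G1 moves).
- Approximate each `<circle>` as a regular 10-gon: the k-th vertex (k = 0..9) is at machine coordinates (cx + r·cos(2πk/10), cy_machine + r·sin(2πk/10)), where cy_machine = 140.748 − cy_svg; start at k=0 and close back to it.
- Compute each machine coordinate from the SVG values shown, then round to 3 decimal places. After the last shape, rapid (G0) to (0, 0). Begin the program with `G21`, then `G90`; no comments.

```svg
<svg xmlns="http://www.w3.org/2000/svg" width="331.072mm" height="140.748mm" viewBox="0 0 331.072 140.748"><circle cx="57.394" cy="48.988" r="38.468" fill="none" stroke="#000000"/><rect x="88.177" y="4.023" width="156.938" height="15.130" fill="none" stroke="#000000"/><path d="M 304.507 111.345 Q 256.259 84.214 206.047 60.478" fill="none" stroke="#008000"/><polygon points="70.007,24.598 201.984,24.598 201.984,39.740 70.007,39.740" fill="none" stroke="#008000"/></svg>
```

viewBox `0 0 331.072 140.748` with mm width/height → 1 unit = 1 mm. Flip: y_m = 140.748 − y_svg.

**Shape 1** — `<circle>` circle, stroke `#000000` → engrave (S339, F2834). Machine vertices: (95.862,91.760) → (88.515,114.371) → (69.281,128.345) → (45.507,128.345) → (26.273,114.371) → (18.926,91.760) → (26.273,69.149) → (45.507,55.175) → (69.281,55.175) → (88.515,69.149) → (95.862,91.760). Closed: final G1 returns to the first vertex.

**Shape 2** — `<rect>` rectangle, stroke `#000000` → engrave (S339, F2834). Machine vertices: (88.177,136.725) → (245.115,136.725) → (245.115,121.595) → (88.177,121.595) → (88.177,136.725). Closed: final G1 returns to the first vertex.

**Shape 3** — `<path>` quadratic bezier, stroke `#008000` → score (S534, F2109). Control points (SVG): P0=(304.507,111.345), P1=(256.259,84.214), P2=(206.047,60.478); sampled at t=k/5. Machine vertices: (304.507,29.403) → (285.129,40.120) → (265.594,50.565) → (245.902,60.738) → (226.053,70.640) → (206.047,80.270). Open path.

**Shape 4** — `<polygon>` rectangle, stroke `#008000` → score (S534, F2109). Machine vertices: (70.007,116.150) → (201.984,116.150) → (201.984,101.008) → (70.007,101.008) → (70.007,116.150). Closed: final G1 returns to the first vertex.

G21
G90
G0 X95.862 Y91.760
M3 S339
G01 X88.515 Y114.371 F2834
G01 X69.281 Y128.345
G01 X45.507 Y128.345
G01 X26.273 Y114.371
G01 X18.926 Y91.760
G01 X26.273 Y69.149
G01 X45.507 Y55.175
G01 X69.281 Y55.175
G01 X88.515 Y69.149
G01 X95.862 Y91.760
M5
G0 X88.177 Y136.725
M3 S339
G01 X245.115 Y136.725 F2834
G01 X245.115 Y121.595
G01 X88.177 Y121.595
G01 X88.177 Y136.725
M5
G0 X304.507 Y29.403
M3 S534
G01 X285.129 Y40.120 F2109
G01 X265.594 Y50.565
G01 X245.902 Y60.738
G01 X226.053 Y70.640
G01 X206.047 Y80.270
M5
G0 X70.007 Y116.150
M3 S534
G01 X201.984 Y116.150 F2109
G01 X201.984 Y101.008
G01 X70.007 Y101.008
G01 X70.007 Y116.150
M5
G0 X0.000 Y0.000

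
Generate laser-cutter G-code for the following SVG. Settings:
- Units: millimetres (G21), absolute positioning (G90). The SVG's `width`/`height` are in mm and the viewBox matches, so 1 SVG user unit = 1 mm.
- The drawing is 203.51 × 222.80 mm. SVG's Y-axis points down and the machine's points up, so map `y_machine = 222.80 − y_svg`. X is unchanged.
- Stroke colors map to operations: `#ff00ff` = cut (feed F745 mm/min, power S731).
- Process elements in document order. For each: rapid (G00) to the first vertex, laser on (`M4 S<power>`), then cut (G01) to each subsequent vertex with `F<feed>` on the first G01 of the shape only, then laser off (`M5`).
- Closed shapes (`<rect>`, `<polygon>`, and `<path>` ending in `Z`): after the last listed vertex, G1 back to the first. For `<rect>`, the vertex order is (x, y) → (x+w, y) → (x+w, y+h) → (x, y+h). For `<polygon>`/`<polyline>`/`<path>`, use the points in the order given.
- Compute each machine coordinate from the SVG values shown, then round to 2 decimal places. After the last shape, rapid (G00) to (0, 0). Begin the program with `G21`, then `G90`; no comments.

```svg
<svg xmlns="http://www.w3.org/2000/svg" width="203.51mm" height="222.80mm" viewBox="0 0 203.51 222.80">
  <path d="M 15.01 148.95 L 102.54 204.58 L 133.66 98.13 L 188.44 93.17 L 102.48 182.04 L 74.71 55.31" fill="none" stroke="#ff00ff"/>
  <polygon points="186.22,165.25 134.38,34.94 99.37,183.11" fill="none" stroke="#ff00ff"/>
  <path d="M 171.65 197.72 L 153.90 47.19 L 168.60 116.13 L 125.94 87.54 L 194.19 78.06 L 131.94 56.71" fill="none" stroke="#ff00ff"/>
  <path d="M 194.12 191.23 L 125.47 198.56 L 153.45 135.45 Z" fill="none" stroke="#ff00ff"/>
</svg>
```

viewBox `0 0 203.51 222.80` with mm width/height → 1 unit = 1 mm. Flip: y_m = 222.80 − y_svg.

**Shape 1** — `<path>` open polyline, stroke `#ff00ff` → cut (S731, F745). Machine vertices: (15.01,73.85) → (102.54,18.22) → (133.66,124.67) → (188.44,129.63) → (102.48,40.76) → (74.71,167.49). Open path.

**Shape 2** — `<polygon>` closed polygon, stroke `#ff00ff` → cut (S731, F745). Machine vertices: (186.22,57.55) → (134.38,187.86) → (99.37,39.69) → (186.22,57.55). Closed: final G1 returns to the first vertex.

**Shape 3** — `<path>` open polyline, stroke `#ff00ff` → cut (S731, F745). Machine vertices: (171.65,25.08) → (153.90,175.61) → (168.60,106.67) → (125.94,135.26) → (194.19,144.74) → (131.94,166.09). Open path.

**Shape 4** — `<path>` regular polygon, stroke `#ff00ff` → cut (S731, F745). Machine vertices: (194.12,31.57) → (125.47,24.24) → (153.45,87.35) → (194.12,31.57). Closed: final G1 returns to the first vertex.

G21
G90
G00 X15.01 Y73.85
M4 S731
G01 X102.54 Y18.22 F745
G01 X133.66 Y124.67
G01 X188.44 Y129.63
G01 X102.48 Y40.76
G01 X74.71 Y167.49
M5
G00 X186.22 Y57.55
M4 S731
G01 X134.38 Y187.86 F745
G01 X99.37 Y39.69
G01 X186.22 Y57.55
M5
G00 X171.65 Y25.08
M4 S731
G01 X153.90 Y175.61 F745
G01 X168.60 Y106.67
G01 X125.94 Y135.26
G01 X194.19 Y144.74
G01 X131.94 Y166.09
M5
G00 X194.12 Y31.57
M4 S731
G01 X125.47 Y24.24 F745
G01 X153.45 Y87.35
G01 X194.12 Y31.57
M5
G00 X0.00 Y0.00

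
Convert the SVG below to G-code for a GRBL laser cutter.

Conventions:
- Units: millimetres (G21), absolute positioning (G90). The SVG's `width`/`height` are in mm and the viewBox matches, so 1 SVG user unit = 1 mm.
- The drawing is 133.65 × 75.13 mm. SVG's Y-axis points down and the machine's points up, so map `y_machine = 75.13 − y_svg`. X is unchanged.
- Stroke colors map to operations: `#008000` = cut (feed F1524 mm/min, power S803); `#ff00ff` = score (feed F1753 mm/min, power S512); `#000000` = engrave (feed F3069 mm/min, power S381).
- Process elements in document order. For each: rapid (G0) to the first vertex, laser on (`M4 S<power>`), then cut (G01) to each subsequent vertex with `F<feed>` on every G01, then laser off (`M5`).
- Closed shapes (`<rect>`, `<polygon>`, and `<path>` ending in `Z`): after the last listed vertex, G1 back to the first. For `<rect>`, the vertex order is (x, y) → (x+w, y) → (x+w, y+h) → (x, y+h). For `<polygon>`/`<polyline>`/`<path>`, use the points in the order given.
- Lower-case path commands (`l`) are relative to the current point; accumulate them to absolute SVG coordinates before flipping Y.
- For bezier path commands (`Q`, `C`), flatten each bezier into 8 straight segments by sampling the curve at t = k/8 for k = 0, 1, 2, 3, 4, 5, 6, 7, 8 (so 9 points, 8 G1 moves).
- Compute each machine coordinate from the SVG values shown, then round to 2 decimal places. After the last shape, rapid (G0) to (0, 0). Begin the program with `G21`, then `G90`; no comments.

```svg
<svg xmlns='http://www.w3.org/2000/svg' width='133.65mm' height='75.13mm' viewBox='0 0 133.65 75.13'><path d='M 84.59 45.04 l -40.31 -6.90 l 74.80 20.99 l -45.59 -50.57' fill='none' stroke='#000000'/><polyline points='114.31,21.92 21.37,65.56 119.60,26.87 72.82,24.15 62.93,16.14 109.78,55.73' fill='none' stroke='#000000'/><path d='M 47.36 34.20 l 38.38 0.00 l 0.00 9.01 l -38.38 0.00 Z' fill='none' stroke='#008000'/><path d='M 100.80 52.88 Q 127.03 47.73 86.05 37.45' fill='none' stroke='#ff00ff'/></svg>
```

Since the viewBox matches the mm dimensions, user units are millimetres directly. The only transform is the Y-flip y_m = 75.13 − y_svg.

Shape 1 is a open polyline drawn with `<path>`. Its stroke #000000 means engrave at S381, F3069. After flipping Y the toolpath is (84.59,30.09) → (44.28,36.99) → (119.08,16.00) → (73.49,66.57).

Shape 2 is a open polyline drawn with `<polyline>`. Its stroke #000000 means engrave at S381, F3069. After flipping Y the toolpath is (114.31,53.21) → (21.37,9.57) → (119.60,48.26) → (72.82,50.98) → (62.93,58.99) → (109.78,19.40).

Shape 3 is a rectangle drawn with `<path>`. Its stroke #008000 means cut at S803, F1524. After flipping Y the toolpath is (47.36,40.93) → (85.74,40.93) → (85.74,31.92) → (47.36,31.92) → (47.36,40.93), returning to the start.

Shape 4 is a quadratic bezier drawn with `<path>`. Its stroke #ff00ff means score at S512, F1753. After flipping Y the toolpath is (100.80,22.25) → (106.31,23.62) → (109.71,25.15) → (111.02,26.83) → (110.23,28.68) → (107.33,30.69) → (102.34,32.86) → (95.24,35.19) → (86.05,37.68).

G21
G90
G0 X84.59 Y30.09
M4 S381
G01 X44.28 Y36.99 F3069
G01 X119.08 Y16.00 F3069
G01 X73.49 Y66.57 F3069
M5
G0 X114.31 Y53.21
M4 S381
G01 X21.37 Y9.57 F3069
G01 X119.60 Y48.26 F3069
G01 X72.82 Y50.98 F3069
G01 X62.93 Y58.99 F3069
G01 X109.78 Y19.40 F3069
M5
G0 X47.36 Y40.93
M4 S803
G01 X85.74 Y40.93 F1524
G01 X85.74 Y31.92 F1524
G01 X47.36 Y31.92 F1524
G01 X47.36 Y40.93 F1524
M5
G0 X100.80 Y22.25
M4 S512
G01 X106.31 Y23.62 F1753
G01 X109.71 Y25.15 F1753
G01 X111.02 Y26.83 F1753
G01 X110.23 Y28.68 F1753
G01 X107.33 Y30.69 F1753
G01 X102.34 Y32.86 F1753
G01 X95.24 Y35.19 F1753
G01 X86.05 Y37.68 F1753
M5
G0 X0.00 Y0.00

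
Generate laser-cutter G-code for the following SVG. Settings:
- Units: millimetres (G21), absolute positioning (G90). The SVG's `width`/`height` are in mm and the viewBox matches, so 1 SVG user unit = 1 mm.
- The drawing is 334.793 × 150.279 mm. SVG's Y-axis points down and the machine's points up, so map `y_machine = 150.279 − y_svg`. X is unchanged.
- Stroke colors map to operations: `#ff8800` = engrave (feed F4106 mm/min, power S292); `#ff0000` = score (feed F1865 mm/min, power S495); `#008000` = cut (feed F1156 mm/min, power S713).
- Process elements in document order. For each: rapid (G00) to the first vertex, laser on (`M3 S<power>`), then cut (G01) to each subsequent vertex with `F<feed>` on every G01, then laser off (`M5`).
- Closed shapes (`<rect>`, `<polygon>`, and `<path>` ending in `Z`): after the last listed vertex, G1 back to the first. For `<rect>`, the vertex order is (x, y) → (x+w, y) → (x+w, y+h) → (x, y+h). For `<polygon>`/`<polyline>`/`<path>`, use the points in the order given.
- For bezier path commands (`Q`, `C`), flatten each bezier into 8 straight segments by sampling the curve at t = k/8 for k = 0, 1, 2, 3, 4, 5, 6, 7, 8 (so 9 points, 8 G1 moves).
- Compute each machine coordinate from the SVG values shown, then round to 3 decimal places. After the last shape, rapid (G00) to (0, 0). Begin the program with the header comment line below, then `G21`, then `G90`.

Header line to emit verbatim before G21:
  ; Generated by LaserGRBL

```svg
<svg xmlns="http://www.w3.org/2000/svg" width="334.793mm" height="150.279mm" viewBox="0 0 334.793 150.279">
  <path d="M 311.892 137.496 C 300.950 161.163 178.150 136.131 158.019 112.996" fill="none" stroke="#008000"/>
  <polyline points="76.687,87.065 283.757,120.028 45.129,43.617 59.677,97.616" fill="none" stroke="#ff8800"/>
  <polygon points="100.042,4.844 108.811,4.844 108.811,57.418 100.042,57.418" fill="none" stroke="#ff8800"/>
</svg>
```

; Generated by LaserGRBL
G21
G90
G00 X311.892 Y12.783
M3 S713
G01 X302.964 Y6.092 F1156
G01 X286.064 Y3.373 F1156
G01 X263.705 Y4.034 F1156
G01 X238.401 Y7.482 F1156
G01 X212.667 Y13.124 F1156
G01 X189.016 Y20.367 F1156
G01 X169.962 Y28.617 F1156
G01 X158.019 Y37.283 F1156
M5
G00 X76.687 Y63.214
M3 S292
G01 X283.757 Y30.251 F4106
G01 X45.129 Y106.662 F4106
G01 X59.677 Y52.663 F4106
M5
G00 X100.042 Y145.435
M3 S292
G01 X108.811 Y145.435 F4106
G01 X108.811 Y92.861 F4106
G01 X100.042 Y92.861 F4106
G01 X100.042 Y145.435 F4106
M5
G00 X0.000 Y0.000

Since the viewBox matches the mm dimensions, user units are millimetres directly. The only transform is the Y-flip y_m = 150.279 − y_svg.

Shape 1 is a cubic bezier drawn with `<path>`. Its stroke #008000 means cut at S713, F1156. After flipping Y the toolpath is (311.892,12.783) → (302.964,6.092) → (286.064,3.373) → (263.705,4.034) → (238.401,7.482) → (212.667,13.124) → (189.016,20.367) → (169.962,28.617) → (158.019,37.283).

Shape 2 is a open polyline drawn with `<polyline>`. Its stroke #ff8800 means engrave at S292, F4106. After flipping Y the toolpath is (76.687,63.214) → (283.757,30.251) → (45.129,106.662) → (59.677,52.663).

Shape 3 is a rectangle drawn with `<polygon>`. Its stroke #ff8800 means engrave at S292, F4106. After flipping Y the toolpath is (100.042,145.435) → (108.811,145.435) → (108.811,92.861) → (100.042,92.861) → (100.042,145.435), returning to the start.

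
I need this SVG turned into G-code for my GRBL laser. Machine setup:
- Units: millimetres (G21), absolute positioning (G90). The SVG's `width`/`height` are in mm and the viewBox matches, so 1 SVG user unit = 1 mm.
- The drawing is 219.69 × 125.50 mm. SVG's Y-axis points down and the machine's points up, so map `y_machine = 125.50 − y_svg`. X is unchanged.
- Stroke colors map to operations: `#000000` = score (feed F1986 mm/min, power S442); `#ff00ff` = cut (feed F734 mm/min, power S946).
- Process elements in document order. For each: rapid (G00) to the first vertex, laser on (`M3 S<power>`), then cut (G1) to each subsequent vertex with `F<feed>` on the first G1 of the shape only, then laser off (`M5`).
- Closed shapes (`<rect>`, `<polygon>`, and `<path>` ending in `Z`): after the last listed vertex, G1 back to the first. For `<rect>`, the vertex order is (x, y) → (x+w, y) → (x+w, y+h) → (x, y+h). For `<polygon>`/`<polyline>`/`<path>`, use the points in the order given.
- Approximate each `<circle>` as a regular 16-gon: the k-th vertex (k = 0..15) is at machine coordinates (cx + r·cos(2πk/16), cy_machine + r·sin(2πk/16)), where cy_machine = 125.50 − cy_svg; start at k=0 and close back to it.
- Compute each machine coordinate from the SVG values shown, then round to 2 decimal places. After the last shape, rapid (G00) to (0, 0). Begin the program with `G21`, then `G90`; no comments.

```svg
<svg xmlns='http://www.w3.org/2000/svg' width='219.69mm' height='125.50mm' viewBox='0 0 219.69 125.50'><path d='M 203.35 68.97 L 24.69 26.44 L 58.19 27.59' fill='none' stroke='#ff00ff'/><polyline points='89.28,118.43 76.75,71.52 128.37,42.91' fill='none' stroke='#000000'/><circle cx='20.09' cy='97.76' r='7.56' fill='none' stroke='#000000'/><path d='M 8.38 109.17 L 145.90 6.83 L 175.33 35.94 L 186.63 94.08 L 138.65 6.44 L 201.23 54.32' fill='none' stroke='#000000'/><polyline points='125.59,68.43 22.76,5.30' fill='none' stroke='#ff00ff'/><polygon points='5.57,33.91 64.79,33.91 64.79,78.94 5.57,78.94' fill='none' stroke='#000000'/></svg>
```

G21
G90
G00 X203.35 Y56.53
M3 S946
G1 X24.69 Y99.06 F734
G1 X58.19 Y97.91
M5
G00 X89.28 Y7.07
M3 S442
G1 X76.75 Y53.98 F1986
G1 X128.37 Y82.59
M5
G00 X27.65 Y27.74
M3 S442
G1 X27.07 Y30.63 F1986
G1 X25.44 Y33.09
G1 X22.98 Y34.72
G1 X20.09 Y35.30
G1 X17.20 Y34.72
G1 X14.74 Y33.09
G1 X13.11 Y30.63
G1 X12.53 Y27.74
G1 X13.11 Y24.85
G1 X14.74 Y22.39
G1 X17.20 Y20.76
G1 X20.09 Y20.18
G1 X22.98 Y20.76
G1 X25.44 Y22.39
G1 X27.07 Y24.85
G1 X27.65 Y27.74
M5
G00 X8.38 Y16.33
M3 S442
G1 X145.90 Y118.67 F1986
G1 X175.33 Y89.56
G1 X186.63 Y31.42
G1 X138.65 Y119.06
G1 X201.23 Y71.18
M5
G00 X125.59 Y57.07
M3 S946
G1 X22.76 Y120.20 F734
M5
G00 X5.57 Y91.59
M3 S442
G1 X64.79 Y91.59 F1986
G1 X64.79 Y46.56
G1 X5.57 Y46.56
G1 X5.57 Y91.59
M5
G00 X0.00 Y0.00

1 u = 1 mm; y_m = 125.50 − y.

[1] `<path>` open polyline, #ff00ff→cut S946 F734: (203.35,56.53) → (24.69,99.06) → (58.19,97.91)

[2] `<polyline>` open polyline, #000000→score S442 F1986: (89.28,7.07) → (76.75,53.98) → (128.37,82.59)

[3] `<circle>` circle, #000000→score S442 F1986: (27.65,27.74) → (27.07,30.63) → (25.44,33.09) → (22.98,34.72) → (20.09,35.30) → (17.20,34.72) → (14.74,33.09) → (13.11,30.63) → (12.53,27.74) → (13.11,24.85) → (14.74,22.39) → (17.20,20.76) → (20.09,20.18) → (22.98,20.76) → (25.44,22.39) → (27.07,24.85) → (27.65,27.74) (closed)

[4] `<path>` open polyline, #000000→score S442 F1986: (8.38,16.33) → (145.90,118.67) → (175.33,89.56) → (186.63,31.42) → (138.65,119.06) → (201.23,71.18)

[5] `<polyline>` line segment, #ff00ff→cut S946 F734: (125.59,57.07) → (22.76,120.20)

[6] `<polygon>` rectangle, #000000→score S442 F1986: (5.57,91.59) → (64.79,91.59) → (64.79,46.56) → (5.57,46.56) → (5.57,91.59) (closed)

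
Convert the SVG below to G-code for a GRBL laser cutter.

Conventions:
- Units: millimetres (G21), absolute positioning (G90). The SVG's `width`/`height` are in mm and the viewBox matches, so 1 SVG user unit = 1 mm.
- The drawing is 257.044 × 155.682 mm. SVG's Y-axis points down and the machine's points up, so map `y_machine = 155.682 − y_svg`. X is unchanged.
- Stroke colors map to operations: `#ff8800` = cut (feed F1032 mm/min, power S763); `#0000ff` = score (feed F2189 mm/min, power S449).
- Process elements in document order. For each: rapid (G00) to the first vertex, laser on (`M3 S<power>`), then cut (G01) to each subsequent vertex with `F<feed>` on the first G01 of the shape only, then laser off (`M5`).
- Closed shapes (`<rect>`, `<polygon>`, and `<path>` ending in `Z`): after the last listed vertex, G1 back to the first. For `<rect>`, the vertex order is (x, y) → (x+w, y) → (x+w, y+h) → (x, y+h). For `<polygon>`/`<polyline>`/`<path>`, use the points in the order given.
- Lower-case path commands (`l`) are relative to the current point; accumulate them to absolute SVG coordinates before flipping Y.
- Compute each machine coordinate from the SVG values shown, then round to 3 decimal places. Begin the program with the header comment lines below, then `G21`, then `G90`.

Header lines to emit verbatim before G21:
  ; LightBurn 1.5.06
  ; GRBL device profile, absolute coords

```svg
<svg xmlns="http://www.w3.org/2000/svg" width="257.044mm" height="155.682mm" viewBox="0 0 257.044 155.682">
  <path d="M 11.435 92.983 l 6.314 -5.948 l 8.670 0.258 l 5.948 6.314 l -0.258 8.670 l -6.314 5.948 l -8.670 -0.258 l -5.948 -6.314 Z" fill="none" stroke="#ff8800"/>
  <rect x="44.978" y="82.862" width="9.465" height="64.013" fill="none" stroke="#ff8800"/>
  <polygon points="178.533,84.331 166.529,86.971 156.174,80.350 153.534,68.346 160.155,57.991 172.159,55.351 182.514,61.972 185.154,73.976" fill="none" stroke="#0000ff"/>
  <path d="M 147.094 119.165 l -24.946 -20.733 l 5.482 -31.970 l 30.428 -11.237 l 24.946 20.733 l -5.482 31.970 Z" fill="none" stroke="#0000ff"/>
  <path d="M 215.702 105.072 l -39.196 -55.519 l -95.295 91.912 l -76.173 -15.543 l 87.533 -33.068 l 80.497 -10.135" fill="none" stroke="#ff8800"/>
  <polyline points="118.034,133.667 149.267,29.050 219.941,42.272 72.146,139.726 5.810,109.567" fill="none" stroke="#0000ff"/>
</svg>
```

1 u = 1 mm; y_m = 155.682 − y.

[1] `<path>` regular polygon, #ff8800→cut S763 F1032: (11.435,62.699) → (17.749,68.647) → (26.419,68.389) → (32.367,62.075) → (32.109,53.405) → (25.795,47.457) → (17.125,47.715) → (11.177,54.029) → (11.435,62.699) (closed)

[2] `<rect>` rectangle, #ff8800→cut S763 F1032: (44.978,72.820) → (54.443,72.820) → (54.443,8.807) → (44.978,8.807) → (44.978,72.820) (closed)

[3] `<polygon>` regular polygon, #0000ff→score S449 F2189: (178.533,71.351) → (166.529,68.711) → (156.174,75.332) → (153.534,87.336) → (160.155,97.691) → (172.159,100.331) → (182.514,93.710) → (185.154,81.706) → (178.533,71.351) (closed)

[4] `<path>` regular polygon, #0000ff→score S449 F2189: (147.094,36.517) → (122.148,57.250) → (127.630,89.220) → (158.058,100.457) → (183.004,79.724) → (177.522,47.754) → (147.094,36.517) (closed)

[5] `<path>` open polyline, #ff8800→cut S763 F1032: (215.702,50.610) → (176.506,106.129) → (81.211,14.217) → (5.038,29.760) → (92.571,62.828) → (173.068,72.963)

[6] `<polyline>` open polyline, #0000ff→score S449 F2189: (118.034,22.015) → (149.267,126.632) → (219.941,113.410) → (72.146,15.956) → (5.810,46.115)

; LightBurn 1.5.06
; GRBL device profile, absolute coords
G21
G90
G00 X11.435 Y62.699
M3 S763
G01 X17.749 Y68.647 F1032
G01 X26.419 Y68.389
G01 X32.367 Y62.075
G01 X32.109 Y53.405
G01 X25.795 Y47.457
G01 X17.125 Y47.715
G01 X11.177 Y54.029
G01 X11.435 Y62.699
M5
G00 X44.978 Y72.820
M3 S763
G01 X54.443 Y72.820 F1032
G01 X54.443 Y8.807
G01 X44.978 Y8.807
G01 X44.978 Y72.820
M5
G00 X178.533 Y71.351
M3 S449
G01 X166.529 Y68.711 F2189
G01 X156.174 Y75.332
G01 X153.534 Y87.336
G01 X160.155 Y97.691
G01 X172.159 Y100.331
G01 X182.514 Y93.710
G01 X185.154 Y81.706
G01 X178.533 Y71.351
M5
G00 X147.094 Y36.517
M3 S449
G01 X122.148 Y57.250 F2189
G01 X127.630 Y89.220
G01 X158.058 Y100.457
G01 X183.004 Y79.724
G01 X177.522 Y47.754
G01 X147.094 Y36.517
M5
G00 X215.702 Y50.610
M3 S763
G01 X176.506 Y106.129 F1032
G01 X81.211 Y14.217
G01 X5.038 Y29.760
G01 X92.571 Y62.828
G01 X173.068 Y72.963
M5
G00 X118.034 Y22.015
M3 S449
G01 X149.267 Y126.632 F2189
G01 X219.941 Y113.410
G01 X72.146 Y15.956
G01 X5.810 Y46.115
M5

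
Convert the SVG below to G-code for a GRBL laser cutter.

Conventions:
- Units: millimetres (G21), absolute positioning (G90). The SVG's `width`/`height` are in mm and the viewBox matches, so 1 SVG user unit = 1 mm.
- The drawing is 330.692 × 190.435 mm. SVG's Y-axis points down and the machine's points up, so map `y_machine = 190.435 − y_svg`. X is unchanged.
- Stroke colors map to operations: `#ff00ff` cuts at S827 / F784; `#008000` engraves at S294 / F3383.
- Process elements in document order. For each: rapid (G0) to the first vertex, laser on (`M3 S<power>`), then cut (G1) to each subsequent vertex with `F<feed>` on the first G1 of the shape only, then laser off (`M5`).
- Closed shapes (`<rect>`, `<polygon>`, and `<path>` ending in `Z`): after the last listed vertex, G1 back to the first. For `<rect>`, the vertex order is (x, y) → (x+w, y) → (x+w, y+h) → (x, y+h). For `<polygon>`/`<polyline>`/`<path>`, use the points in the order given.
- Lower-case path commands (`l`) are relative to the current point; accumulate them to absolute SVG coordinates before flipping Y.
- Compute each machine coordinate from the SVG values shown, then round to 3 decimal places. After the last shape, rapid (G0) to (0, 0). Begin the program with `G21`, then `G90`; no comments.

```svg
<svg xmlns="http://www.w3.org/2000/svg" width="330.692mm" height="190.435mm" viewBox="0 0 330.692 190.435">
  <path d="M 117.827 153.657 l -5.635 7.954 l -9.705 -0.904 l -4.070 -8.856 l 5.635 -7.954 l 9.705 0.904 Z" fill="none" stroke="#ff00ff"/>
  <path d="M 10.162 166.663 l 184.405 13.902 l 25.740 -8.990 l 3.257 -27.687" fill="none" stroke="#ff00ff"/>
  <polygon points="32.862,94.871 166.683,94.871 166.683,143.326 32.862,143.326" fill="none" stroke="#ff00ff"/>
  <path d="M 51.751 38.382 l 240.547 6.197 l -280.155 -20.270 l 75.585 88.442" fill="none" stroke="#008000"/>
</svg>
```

G21
G90
G0 X117.827 Y36.778
M3 S827
G1 X112.192 Y28.824 F784
G1 X102.487 Y29.728
G1 X98.417 Y38.584
G1 X104.052 Y46.538
G1 X113.757 Y45.634
G1 X117.827 Y36.778
M5
G0 X10.162 Y23.772
M3 S827
G1 X194.567 Y9.870 F784
G1 X220.307 Y18.860
G1 X223.564 Y46.547
M5
G0 X32.862 Y95.564
M3 S827
G1 X166.683 Y95.564 F784
G1 X166.683 Y47.109
G1 X32.862 Y47.109
G1 X32.862 Y95.564
M5
G0 X51.751 Y152.053
M3 S294
G1 X292.298 Y145.856 F3383
G1 X12.143 Y166.126
G1 X87.728 Y77.684
M5
G0 X0.000 Y0.000

1 u = 1 mm; y_m = 190.435 − y.

[1] `<path>` regular polygon, #ff00ff→cut S827 F784: (117.827,36.778) → (112.192,28.824) → (102.487,29.728) → (98.417,38.584) → (104.052,46.538) → (113.757,45.634) → (117.827,36.778) (closed)

[2] `<path>` open polyline, #ff00ff→cut S827 F784: (10.162,23.772) → (194.567,9.870) → (220.307,18.860) → (223.564,46.547)

[3] `<polygon>` rectangle, #ff00ff→cut S827 F784: (32.862,95.564) → (166.683,95.564) → (166.683,47.109) → (32.862,47.109) → (32.862,95.564) (closed)

[4] `<path>` open polyline, #008000→engrave S294 F3383: (51.751,152.053) → (292.298,145.856) → (12.143,166.126) → (87.728,77.684)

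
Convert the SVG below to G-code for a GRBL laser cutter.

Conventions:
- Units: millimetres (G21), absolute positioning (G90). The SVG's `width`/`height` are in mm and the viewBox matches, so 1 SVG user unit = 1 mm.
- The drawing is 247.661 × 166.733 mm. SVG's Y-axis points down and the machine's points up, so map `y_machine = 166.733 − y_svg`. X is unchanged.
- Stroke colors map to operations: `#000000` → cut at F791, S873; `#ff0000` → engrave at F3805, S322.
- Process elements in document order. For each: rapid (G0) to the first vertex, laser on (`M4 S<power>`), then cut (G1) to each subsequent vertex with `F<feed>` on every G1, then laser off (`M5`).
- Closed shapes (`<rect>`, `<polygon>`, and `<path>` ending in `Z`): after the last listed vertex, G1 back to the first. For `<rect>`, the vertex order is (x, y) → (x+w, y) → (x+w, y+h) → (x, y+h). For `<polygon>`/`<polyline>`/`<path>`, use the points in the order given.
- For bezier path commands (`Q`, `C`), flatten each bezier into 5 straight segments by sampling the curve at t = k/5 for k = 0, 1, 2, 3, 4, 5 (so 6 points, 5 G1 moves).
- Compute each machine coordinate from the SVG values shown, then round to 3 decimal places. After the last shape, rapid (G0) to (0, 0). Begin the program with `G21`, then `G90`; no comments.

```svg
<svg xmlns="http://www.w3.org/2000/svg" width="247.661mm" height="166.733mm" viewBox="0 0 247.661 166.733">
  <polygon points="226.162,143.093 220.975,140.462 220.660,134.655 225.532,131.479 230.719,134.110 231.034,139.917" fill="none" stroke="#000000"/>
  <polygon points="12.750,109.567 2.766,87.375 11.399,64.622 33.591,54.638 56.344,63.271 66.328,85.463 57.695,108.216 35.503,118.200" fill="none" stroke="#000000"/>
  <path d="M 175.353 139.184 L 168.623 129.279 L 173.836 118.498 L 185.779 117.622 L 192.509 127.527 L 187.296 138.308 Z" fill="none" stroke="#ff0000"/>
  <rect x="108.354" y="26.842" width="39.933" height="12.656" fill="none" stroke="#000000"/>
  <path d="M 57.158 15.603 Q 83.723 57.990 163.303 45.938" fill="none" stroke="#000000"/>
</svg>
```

viewBox `0 0 247.661 166.733` with mm width/height → 1 unit = 1 mm. Flip: y_m = 166.733 − y_svg.

**Shape 1** — `<polygon>` regular polygon, stroke `#000000` → cut (S873, F791). Machine vertices: (226.162,23.640) → (220.975,26.271) → (220.660,32.078) → (225.532,35.254) → (230.719,32.623) → (231.034,26.816) → (226.162,23.640). Closed: final G1 returns to the first vertex.

**Shape 2** — `<polygon>` regular polygon, stroke `#000000` → cut (S873, F791). Machine vertices: (12.750,57.166) → (2.766,79.358) → (11.399,102.111) → (33.591,112.095) → (56.344,103.462) → (66.328,81.270) → (57.695,58.517) → (35.503,48.533) → (12.750,57.166). Closed: final G1 returns to the first vertex.

**Shape 3** — `<path>` regular polygon, stroke `#ff0000` → engrave (S322, F3805). Machine vertices: (175.353,27.549) → (168.623,37.454) → (173.836,48.235) → (185.779,49.111) → (192.509,39.206) → (187.296,28.425) → (175.353,27.549). Closed: final G1 returns to the first vertex.

**Shape 4** — `<rect>` rectangle, stroke `#000000` → cut (S873, F791). Machine vertices: (108.354,139.891) → (148.287,139.891) → (148.287,127.235) → (108.354,127.235) → (108.354,139.891). Closed: final G1 returns to the first vertex.

**Shape 5** — `<path>` quadratic bezier, stroke `#000000` → cut (S873, F791). Control points (SVG): P0=(57.158,15.603), P1=(83.723,57.990), P2=(163.303,45.938); sampled at t=k/5. Machine vertices: (57.158,151.130) → (69.905,136.353) → (86.892,125.931) → (108.121,119.864) → (133.592,118.152) → (163.303,120.795). Open path.

G21
G90
G0 X226.162 Y23.640
M4 S873
G1 X220.975 Y26.271 F791
G1 X220.660 Y32.078 F791
G1 X225.532 Y35.254 F791
G1 X230.719 Y32.623 F791
G1 X231.034 Y26.816 F791
G1 X226.162 Y23.640 F791
M5
G0 X12.750 Y57.166
M4 S873
G1 X2.766 Y79.358 F791
G1 X11.399 Y102.111 F791
G1 X33.591 Y112.095 F791
G1 X56.344 Y103.462 F791
G1 X66.328 Y81.270 F791
G1 X57.695 Y58.517 F791
G1 X35.503 Y48.533 F791
G1 X12.750 Y57.166 F791
M5
G0 X175.353 Y27.549
M4 S322
G1 X168.623 Y37.454 F3805
G1 X173.836 Y48.235 F3805
G1 X185.779 Y49.111 F3805
G1 X192.509 Y39.206 F3805
G1 X187.296 Y28.425 F3805
G1 X175.353 Y27.549 F3805
M5
G0 X108.354 Y139.891
M4 S873
G1 X148.287 Y139.891 F791
G1 X148.287 Y127.235 F791
G1 X108.354 Y127.235 F791
G1 X108.354 Y139.891 F791
M5
G0 X57.158 Y151.130
M4 S873
G1 X69.905 Y136.353 F791
G1 X86.892 Y125.931 F791
G1 X108.121 Y119.864 F791
G1 X133.592 Y118.152 F791
G1 X163.303 Y120.795 F791
M5
G0 X0.000 Y0.000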